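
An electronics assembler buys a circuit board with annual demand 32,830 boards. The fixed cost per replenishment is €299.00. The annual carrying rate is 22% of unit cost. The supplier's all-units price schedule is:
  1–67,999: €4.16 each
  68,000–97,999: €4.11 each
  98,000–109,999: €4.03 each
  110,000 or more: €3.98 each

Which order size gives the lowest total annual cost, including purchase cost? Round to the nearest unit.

Q* ≈ 4,632 boards

Holding cost per unit per year at price C is H = 0.22·C.
For each price level, check whether its EOQ is feasible; otherwise the best quantity at that price is the breakpoint.
EOQ at €4.16 = 4631.6 (feasible in tier 1): TC = 32,830×€4.16 + (32,830/4631.6)×299 + (4631.6/2)×0.22×€4.16 = €140,811.61.
EOQ at €4.11 = 4659.7 < 68000, so use break Q=68000: TC = 32,830×€4.11 + (32,830/68000.0)×299 + (68000.0/2)×0.22×€4.11 = €165,818.46.
EOQ at €4.03 = 4705.7 < 98000, so use break Q=98000: TC = 32,830×€4.03 + (32,830/98000.0)×299 + (98000.0/2)×0.22×€4.03 = €175,848.46.
EOQ at €3.98 = 4735.1 < 110000, so use break Q=110000: TC = 32,830×€3.98 + (32,830/110000.0)×299 + (110000.0/2)×0.22×€3.98 = €178,910.64.
Lowest total cost is €140,811.61 at Q = 4631.6.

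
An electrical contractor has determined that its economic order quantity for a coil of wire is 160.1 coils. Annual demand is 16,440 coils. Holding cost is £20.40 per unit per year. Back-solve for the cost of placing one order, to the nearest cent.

S ≈ £15.90

Invert the EOQ relation Q*² = 2DS/H.
From Q* = √(2DS/H): S = Q*²H / (2D) = 160.1² × 20.4 / (2 × 16,440) = 15.9031.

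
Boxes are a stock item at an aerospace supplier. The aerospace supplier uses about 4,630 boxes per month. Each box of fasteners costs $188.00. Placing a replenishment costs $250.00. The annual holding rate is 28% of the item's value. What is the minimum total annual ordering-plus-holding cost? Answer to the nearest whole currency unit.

Annual demand D = 4,630 × 12 = 55,560.
Holding cost H = 0.28 × $188.00 = $52.6400 per unit per year.
Q* = √(2DS/H) = √(2 × 55,560 × 250 / 52.64) ≈ 726.45.
At the optimum the two cost components are equal, so total cost = 2·(Q*/2)H = Q*·H.
Minimum total = √(2DSH) = √(2 × 55,560 × 250 × 52.64) ≈ 38240.544.

TC* ≈ $38,241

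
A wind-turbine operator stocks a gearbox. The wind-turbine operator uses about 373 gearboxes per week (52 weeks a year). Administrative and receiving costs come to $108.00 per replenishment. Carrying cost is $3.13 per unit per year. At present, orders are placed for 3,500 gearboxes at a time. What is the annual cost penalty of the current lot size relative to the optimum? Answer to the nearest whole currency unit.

Annual demand D = 373 × 52 = 19,396.
EOQ = √(2DS/H) = √(2 × 19,396 × 108 / 3.13) ≈ 1156.94.
Cost at Q* = (D/Q*)S + (Q*/2)H = √(2DSH) ≈ $3,621.22.
Cost at Q = 3,500: (19,396/3,500)×108 + (3,500/2)×3.13 = $598.51 + $5,477.50 = $6,076.01.
Excess = $6,076.01 − $3,621.22 = $2,454.78.

Extra cost ≈ $2,455 per year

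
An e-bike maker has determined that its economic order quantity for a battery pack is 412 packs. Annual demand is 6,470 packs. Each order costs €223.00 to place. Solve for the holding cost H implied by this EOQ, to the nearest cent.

Squaring Q* = √(2DS/H) gives Q*² = 2DS/H.
From Q* = √(2DS/H): H = 2DS / Q*² = 2 × 6,470 × 223 / 412² = 16.9998.

H ≈ €17.00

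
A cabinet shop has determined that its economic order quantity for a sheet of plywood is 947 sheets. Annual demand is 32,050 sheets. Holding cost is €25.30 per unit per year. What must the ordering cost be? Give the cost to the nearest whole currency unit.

Squaring Q* = √(2DS/H) gives Q*² = 2DS/H.
From Q* = √(2DS/H): S = Q*²H / (2D) = 947² × 25.3 / (2 × 32,050) = 353.9667.

S ≈ €354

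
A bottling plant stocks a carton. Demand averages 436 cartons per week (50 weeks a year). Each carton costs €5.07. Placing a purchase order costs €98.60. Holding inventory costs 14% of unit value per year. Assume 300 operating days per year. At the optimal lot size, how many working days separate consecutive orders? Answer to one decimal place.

T ≈ 33.9 days

Annual demand D = 436 × 50 = 21,800.
Holding cost H = 0.14 × €5.07 = €0.7098 per unit per year.
The optimal lot size = √(2DS/H) = √(2 × 21,800 × 98.6 / 0.7098) ≈ 2461.01.
Cycle time = Q*/D × 300 = 2461.01 / 21,800 × 300 ≈ 33.867 days.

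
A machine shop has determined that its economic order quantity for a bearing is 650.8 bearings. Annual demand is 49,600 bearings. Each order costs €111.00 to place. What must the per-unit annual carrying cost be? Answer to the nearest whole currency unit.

H ≈ €26

Squaring Q* = √(2DS/H) gives Q*² = 2DS/H.
From Q* = √(2DS/H): H = 2DS / Q*² = 2 × 49,600 × 111 / 650.8² = 25.9980.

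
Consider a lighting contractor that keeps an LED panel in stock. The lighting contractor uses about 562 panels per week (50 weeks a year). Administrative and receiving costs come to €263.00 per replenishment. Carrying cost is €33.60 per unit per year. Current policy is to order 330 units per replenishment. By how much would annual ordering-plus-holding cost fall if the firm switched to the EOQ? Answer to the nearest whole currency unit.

Annual demand D = 562 × 50 = 28,100.
EOQ = √(2DS/H) = √(2 × 28,100 × 263 / 33.6) ≈ 663.25.
Cost at Q* = (D/Q*)S + (Q*/2)H = √(2DSH) ≈ €22,285.16.
Cost at Q = 330: (28,100/330)×263 + (330/2)×33.6 = €22,394.85 + €5,544.00 = €27,938.85.
Excess = €27,938.85 − €22,285.16 = €5,653.69.

Extra cost ≈ €5,654 per year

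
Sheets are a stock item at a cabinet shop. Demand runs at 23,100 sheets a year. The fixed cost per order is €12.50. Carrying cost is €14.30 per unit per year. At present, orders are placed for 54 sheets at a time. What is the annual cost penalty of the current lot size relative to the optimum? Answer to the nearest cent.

EOQ = √(2DS/H) = √(2 × 23,100 × 12.5 / 14.3) ≈ 200.96.
Cost at Q* = (D/Q*)S + (Q*/2)H = √(2DSH) ≈ €2,873.72.
Cost at Q = 54: (23,100/54)×12.5 + (54/2)×14.3 = €5,347.22 + €386.10 = €5,733.32.
Excess = €5,733.32 − €2,873.72 = €2,859.61.

Extra cost ≈ €2,859.61 per year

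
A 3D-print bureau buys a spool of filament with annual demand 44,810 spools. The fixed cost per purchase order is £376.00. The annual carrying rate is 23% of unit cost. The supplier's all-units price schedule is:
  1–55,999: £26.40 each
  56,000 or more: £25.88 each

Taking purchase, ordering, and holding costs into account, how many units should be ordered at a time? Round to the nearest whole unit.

Q* ≈ 2,356 spools

Holding cost per unit per year at price C is H = 0.23·C.
Evaluate total cost at each tier's feasible EOQ or, if the EOQ is below the tier, at the tier's minimum quantity.
EOQ at £26.40 = 2355.8 (feasible in tier 1): TC = 44,810×£26.40 + (44,810/2355.8)×376 + (2355.8/2)×0.23×£26.40 = £1,197,288.16.
EOQ at £25.88 = 2379.3 < 56000, so use break Q=56000: TC = 44,810×£25.88 + (44,810/56000.0)×376 + (56000.0/2)×0.23×£25.88 = £1,326,650.87.
Lowest total cost is £1,197,288.16 at Q = 2355.8.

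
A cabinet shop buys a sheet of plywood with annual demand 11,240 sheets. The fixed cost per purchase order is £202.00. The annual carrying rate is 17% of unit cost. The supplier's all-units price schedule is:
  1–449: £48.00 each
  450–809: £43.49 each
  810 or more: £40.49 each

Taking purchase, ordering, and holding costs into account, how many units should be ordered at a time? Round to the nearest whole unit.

Holding cost per unit per year at price C is H = 0.17·C.
Evaluate total cost at each tier's feasible EOQ or, if the EOQ is below the tier, at the tier's minimum quantity.
Tier 1 (£48.00): EOQ = 746.0 exceeds tier's upper bound 449, so this tier is dominated.
EOQ at £43.49 = 783.7 (feasible in tier 2): TC = 11,240×£43.49 + (11,240/783.7)×202 + (783.7/2)×0.17×£43.49 = £494,621.79.
EOQ at £40.49 = 812.2 (feasible in tier 3): TC = 11,240×£40.49 + (11,240/812.2)×202 + (812.2/2)×0.17×£40.49 = £460,698.38.
Lowest total cost is £460,698.38 at Q = 812.2.

Q* ≈ 812 sheets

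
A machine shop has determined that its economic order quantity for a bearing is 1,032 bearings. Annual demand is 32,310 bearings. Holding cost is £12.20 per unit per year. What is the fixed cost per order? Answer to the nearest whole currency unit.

S ≈ £201

The basic EOQ model gives Q* = √(2DS/H); rearrange for the unknown.
From Q* = √(2DS/H): S = Q*²H / (2D) = 1,032² × 12.2 / (2 × 32,310) = 201.0723.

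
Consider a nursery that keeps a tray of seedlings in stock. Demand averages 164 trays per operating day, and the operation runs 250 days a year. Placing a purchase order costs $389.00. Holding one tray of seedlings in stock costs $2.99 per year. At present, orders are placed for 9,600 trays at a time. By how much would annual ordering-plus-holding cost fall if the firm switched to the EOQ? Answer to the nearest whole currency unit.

Annual demand D = 164 × 250 = 41,000.
EOQ = √(2DS/H) = √(2 × 41,000 × 389 / 2.99) ≈ 3266.23.
Cost at Q* = (D/Q*)S + (Q*/2)H = √(2DSH) ≈ $9,766.01.
Cost at Q = 9,600: (41,000/9,600)×389 + (9,600/2)×2.99 = $1,661.35 + $14,352.00 = $16,013.35.
Excess = $16,013.35 − $9,766.01 = $6,247.34.

Extra cost ≈ $6,247 per year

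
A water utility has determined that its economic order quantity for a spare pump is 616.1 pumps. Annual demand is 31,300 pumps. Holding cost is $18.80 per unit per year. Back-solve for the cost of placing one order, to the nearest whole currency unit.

Invert the EOQ relation Q*² = 2DS/H.
From Q* = √(2DS/H): S = Q*²H / (2D) = 616.1² × 18.8 / (2 × 31,300) = 113.9950.

S ≈ $114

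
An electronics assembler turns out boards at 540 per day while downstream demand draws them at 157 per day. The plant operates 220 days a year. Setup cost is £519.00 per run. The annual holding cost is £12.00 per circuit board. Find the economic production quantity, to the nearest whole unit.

Annual demand D = 157 × 220 = 34,540.
Production build-up factor (1 − d/p) = 1 − 157/540 = 0.7093.
Q* = √(2DS / (H(1 − d/p))) = √(2 × 34,540 × 519 / (12 × 0.7093)).
= √(35,852,520 / 8.5111) ≈ 2052.422.

Q* ≈ 2,052 boards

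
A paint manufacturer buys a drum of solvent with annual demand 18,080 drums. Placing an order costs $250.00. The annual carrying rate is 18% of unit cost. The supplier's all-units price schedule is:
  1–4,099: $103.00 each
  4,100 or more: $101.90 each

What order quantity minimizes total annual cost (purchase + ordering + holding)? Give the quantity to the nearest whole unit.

Holding cost per unit per year at price C is H = 0.18·C.
For each price level, check whether its EOQ is feasible; otherwise the best quantity at that price is the breakpoint.
EOQ at $103.00 = 698.3 (feasible in tier 1): TC = 18,080×$103.00 + (18,080/698.3)×250 + (698.3/2)×0.18×$103.00 = $1,875,186.10.
EOQ at $101.90 = 702.0 < 4100, so use break Q=4100: TC = 18,080×$101.90 + (18,080/4100.0)×250 + (4100.0/2)×0.18×$101.90 = $1,881,055.54.
Lowest total cost is $1,875,186.10 at Q = 698.3.

Q* ≈ 698 drums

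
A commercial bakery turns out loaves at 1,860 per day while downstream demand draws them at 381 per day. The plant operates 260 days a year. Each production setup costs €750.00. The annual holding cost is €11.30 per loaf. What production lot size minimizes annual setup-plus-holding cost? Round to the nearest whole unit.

Annual demand D = 381 × 260 = 99,060.
Production build-up factor (1 − d/p) = 1 − 381/1,860 = 0.7952.
Q* = √(2DS / (H(1 − d/p))) = √(2 × 99,060 × 750 / (11.3 × 0.7952)).
= √(148,590,000 / 8.9853) ≈ 4066.567.

Q* ≈ 4,067 loaves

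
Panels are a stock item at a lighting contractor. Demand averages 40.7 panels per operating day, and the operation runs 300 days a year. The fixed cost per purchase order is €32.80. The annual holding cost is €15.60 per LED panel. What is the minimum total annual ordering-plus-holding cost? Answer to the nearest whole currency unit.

Annual demand D = 40.7 × 300 = 12,210.
The optimal lot size = √(2DS/H) = √(2 × 12,210 × 32.8 / 15.6) ≈ 226.59.
At Q*, ordering cost (D/Q*)S equals holding cost (Q*/2)H, each = √(DSH/2).
Minimum total = √(2DSH) = √(2 × 12,210 × 32.8 × 15.6) ≈ 3534.859.

TC* ≈ €3,535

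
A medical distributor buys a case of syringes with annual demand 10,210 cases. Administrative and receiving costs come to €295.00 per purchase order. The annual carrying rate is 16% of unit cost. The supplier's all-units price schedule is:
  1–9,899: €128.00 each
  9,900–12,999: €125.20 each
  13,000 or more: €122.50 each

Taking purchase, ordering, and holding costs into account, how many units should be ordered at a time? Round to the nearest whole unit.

Q* ≈ 542 cases

Holding cost per unit per year at price C is H = 0.16·C.
Evaluate total cost at each tier's feasible EOQ or, if the EOQ is below the tier, at the tier's minimum quantity.
EOQ at €128.00 = 542.3 (feasible in tier 1): TC = 10,210×€128.00 + (10,210/542.3)×295 + (542.3/2)×0.16×€128.00 = €1,317,987.18.
EOQ at €125.20 = 548.4 < 9900, so use break Q=9900: TC = 10,210×€125.20 + (10,210/9900.0)×295 + (9900.0/2)×0.16×€125.20 = €1,377,754.64.
EOQ at €122.50 = 554.4 < 13000, so use break Q=13000: TC = 10,210×€122.50 + (10,210/13000.0)×295 + (13000.0/2)×0.16×€122.50 = €1,378,356.69.
Lowest total cost is €1,317,987.18 at Q = 542.3.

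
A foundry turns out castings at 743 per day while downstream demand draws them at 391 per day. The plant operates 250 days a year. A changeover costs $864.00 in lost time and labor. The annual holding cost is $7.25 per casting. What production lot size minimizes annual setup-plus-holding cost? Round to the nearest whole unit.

Annual demand D = 391 × 250 = 97,750.
Production build-up factor (1 − d/p) = 1 − 391/743 = 0.4738.
Q* = √(2DS / (H(1 − d/p))) = √(2 × 97,750 × 864 / (7.25 × 0.4738)).
= √(168,912,000 / 3.4347) ≈ 7012.685.

Q* ≈ 7,013 castings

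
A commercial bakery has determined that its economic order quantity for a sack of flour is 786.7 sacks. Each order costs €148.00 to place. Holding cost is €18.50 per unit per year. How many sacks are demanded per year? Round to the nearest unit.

D ≈ 38,681 sacks per year

Invert the EOQ relation Q*² = 2DS/H.
From Q* = √(2DS/H): D = Q*²H / (2S) = 786.7² × 18.5 / (2 × 148) = 38681.056.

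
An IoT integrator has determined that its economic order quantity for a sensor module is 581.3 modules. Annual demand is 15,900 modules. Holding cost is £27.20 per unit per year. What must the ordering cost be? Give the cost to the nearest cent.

S ≈ £289.03

The basic EOQ model gives Q* = √(2DS/H); rearrange for the unknown.
From Q* = √(2DS/H): S = Q*²H / (2D) = 581.3² × 27.2 / (2 × 15,900) = 289.0297.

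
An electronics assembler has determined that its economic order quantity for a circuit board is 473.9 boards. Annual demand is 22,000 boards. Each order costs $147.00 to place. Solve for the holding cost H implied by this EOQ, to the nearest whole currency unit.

Squaring Q* = √(2DS/H) gives Q*² = 2DS/H.
From Q* = √(2DS/H): H = 2DS / Q*² = 2 × 22,000 × 147 / 473.9² = 28.8003.

H ≈ $29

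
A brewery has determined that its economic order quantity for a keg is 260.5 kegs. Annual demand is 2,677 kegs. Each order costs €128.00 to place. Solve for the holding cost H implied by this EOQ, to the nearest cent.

Invert the EOQ relation Q*² = 2DS/H.
From Q* = √(2DS/H): H = 2DS / Q*² = 2 × 2,677 × 128 / 260.5² = 10.0989.

H ≈ €10.10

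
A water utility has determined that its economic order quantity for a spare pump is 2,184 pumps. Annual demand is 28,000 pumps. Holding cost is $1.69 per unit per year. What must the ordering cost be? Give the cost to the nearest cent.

S ≈ $143.95

Squaring Q* = √(2DS/H) gives Q*² = 2DS/H.
From Q* = √(2DS/H): S = Q*²H / (2D) = 2,184² × 1.69 / (2 × 28,000) = 143.9474.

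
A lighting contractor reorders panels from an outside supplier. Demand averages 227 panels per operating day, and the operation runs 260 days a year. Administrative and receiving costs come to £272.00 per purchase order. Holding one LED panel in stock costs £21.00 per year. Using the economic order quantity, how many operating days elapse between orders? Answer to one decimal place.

Annual demand D = 227 × 260 = 59,020.
EOQ = √(2DS/H) = √(2 × 59,020 × 272 / 21) ≈ 1236.49.
Cycle time = Q*/D × 260 = 1236.49 / 59,020 × 260 ≈ 5.447 days.

T ≈ 5.4 days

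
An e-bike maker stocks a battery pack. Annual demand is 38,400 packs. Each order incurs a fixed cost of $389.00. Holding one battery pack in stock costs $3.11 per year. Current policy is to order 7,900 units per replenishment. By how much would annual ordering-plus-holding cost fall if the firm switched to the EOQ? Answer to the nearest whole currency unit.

Extra cost ≈ $4,536 per year

EOQ = √(2DS/H) = √(2 × 38,400 × 389 / 3.11) ≈ 3099.38.
Cost at Q* = (D/Q*)S + (Q*/2)H = √(2DSH) ≈ $9,639.08.
Cost at Q = 7,900: (38,400/7,900)×389 + (7,900/2)×3.11 = $1,890.84 + $12,284.50 = $14,175.34.
Excess = $14,175.34 − $9,639.08 = $4,536.25.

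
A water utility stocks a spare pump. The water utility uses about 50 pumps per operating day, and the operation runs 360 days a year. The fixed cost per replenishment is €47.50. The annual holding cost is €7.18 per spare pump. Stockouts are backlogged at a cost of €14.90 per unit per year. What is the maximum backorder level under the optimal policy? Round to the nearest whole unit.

Annual demand D = 50 × 360 = 18,000.
With planned backorders, Q* = √(2DS/H) · √((H+B)/B).
√(2DS/H) = √(2 × 18,000 × 47.5 / 7.18) = 488.018.
√((H+B)/B) = √((7.18+14.9)/14.9) = 1.2173.
Q* ≈ 594.076.
S* = Q* · H/(H+B) = 594.076 × 7.18/22.08 ≈ 193.182.

S* ≈ 193 pumps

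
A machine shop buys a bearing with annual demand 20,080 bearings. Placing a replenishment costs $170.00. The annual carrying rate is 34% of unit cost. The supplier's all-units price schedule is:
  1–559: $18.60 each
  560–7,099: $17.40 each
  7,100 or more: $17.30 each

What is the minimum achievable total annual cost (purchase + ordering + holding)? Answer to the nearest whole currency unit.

TC* ≈ $355,747

Holding cost per unit per year at price C is H = 0.34·C.
Evaluate total cost at each tier's feasible EOQ or, if the EOQ is below the tier, at the tier's minimum quantity.
Tier 1 ($18.60): EOQ = 1039.0 exceeds tier's upper bound 559, so this tier is dominated.
EOQ at $17.40 = 1074.3 (feasible in tier 2): TC = 20,080×$17.40 + (20,080/1074.3)×170 + (1074.3/2)×0.34×$17.40 = $355,747.29.
EOQ at $17.30 = 1077.4 < 7100, so use break Q=7100: TC = 20,080×$17.30 + (20,080/7100.0)×170 + (7100.0/2)×0.34×$17.30 = $368,745.89.
Lowest total cost among the candidates is at Q = 1074.3.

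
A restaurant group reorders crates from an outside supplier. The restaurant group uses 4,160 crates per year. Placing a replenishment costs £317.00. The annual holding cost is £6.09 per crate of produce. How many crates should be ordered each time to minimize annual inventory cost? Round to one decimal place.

EOQ = √(2DS / H) = √(2 × 4,160 × 317 / 6.09).
= √(2,637,440 / 6.09) = √433,077.1757 ≈ 658.086.

Q* ≈ 658.1 crates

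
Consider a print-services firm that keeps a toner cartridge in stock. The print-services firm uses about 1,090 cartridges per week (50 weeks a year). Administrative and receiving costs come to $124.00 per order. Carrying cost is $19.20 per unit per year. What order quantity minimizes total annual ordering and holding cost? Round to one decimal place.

Annual demand D = 1,090 × 50 = 54,500.
EOQ = √(2DS / H) = √(2 × 54,500 × 124 / 19.2).
= √(13,516,000 / 19.2) = √703,958.3333 ≈ 839.022.

Q* ≈ 839.0 cartridges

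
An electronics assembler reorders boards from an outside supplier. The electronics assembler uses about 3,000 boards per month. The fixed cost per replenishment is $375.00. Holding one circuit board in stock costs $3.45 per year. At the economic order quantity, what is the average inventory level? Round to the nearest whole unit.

Average inventory ≈ 1,399 boards

Annual demand D = 3,000 × 12 = 36,000.
EOQ = √(2DS/H) = √(2 × 36,000 × 375 / 3.45) ≈ 2797.51.
Average inventory = Q*/2 ≈ 2797.51 / 2 = 1398.757.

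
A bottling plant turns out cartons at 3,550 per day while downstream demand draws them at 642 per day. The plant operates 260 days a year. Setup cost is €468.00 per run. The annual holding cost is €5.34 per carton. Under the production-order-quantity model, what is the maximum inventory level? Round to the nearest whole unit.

I_max ≈ 4,896 cartons

Annual demand D = 642 × 260 = 166,920.
Production build-up factor (1 − d/p) = 1 − 642/3,550 = 0.8192.
Q* = √(2DS / (H(1 − d/p))) = √(2 × 166,920 × 468 / (5.34 × 0.8192)).
= √(156,237,120 / 4.3743) ≈ 5976.384.
Maximum inventory = Q*(1 − d/p) = 5976.384 × 0.8192 ≈ 4895.584.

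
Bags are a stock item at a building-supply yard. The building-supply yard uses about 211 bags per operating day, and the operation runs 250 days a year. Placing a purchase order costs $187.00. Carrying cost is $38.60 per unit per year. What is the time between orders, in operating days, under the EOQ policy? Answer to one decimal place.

Annual demand D = 211 × 250 = 52,750.
EOQ = √(2DS/H) = √(2 × 52,750 × 187 / 38.6) ≈ 714.91.
Cycle time = Q*/D × 250 = 714.91 / 52,750 × 250 ≈ 3.388 days.

T ≈ 3.4 days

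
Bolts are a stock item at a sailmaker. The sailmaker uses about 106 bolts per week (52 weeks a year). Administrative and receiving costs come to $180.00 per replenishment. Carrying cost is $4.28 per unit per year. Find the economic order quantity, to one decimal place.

Annual demand D = 106 × 52 = 5,512.
EOQ = √(2DS / H) = √(2 × 5,512 × 180 / 4.28).
= √(1,984,320 / 4.28) = √463,626.1682 ≈ 680.901.

Q* ≈ 680.9 bolts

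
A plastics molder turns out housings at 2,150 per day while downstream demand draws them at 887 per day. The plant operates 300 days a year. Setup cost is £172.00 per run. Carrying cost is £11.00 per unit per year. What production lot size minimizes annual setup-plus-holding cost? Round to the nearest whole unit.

Annual demand D = 887 × 300 = 266,100.
Production build-up factor (1 − d/p) = 1 − 887/2,150 = 0.5874.
Q* = √(2DS / (H(1 − d/p))) = √(2 × 266,100 × 172 / (11 × 0.5874)).
= √(91,538,400 / 6.4619) ≈ 3763.768.

Q* ≈ 3,764 housings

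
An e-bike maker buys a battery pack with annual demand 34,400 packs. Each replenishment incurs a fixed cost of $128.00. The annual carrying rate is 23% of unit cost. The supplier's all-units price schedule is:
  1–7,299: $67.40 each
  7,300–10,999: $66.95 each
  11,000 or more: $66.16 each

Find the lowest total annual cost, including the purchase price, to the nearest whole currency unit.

Holding cost per unit per year at price C is H = 0.23·C.
For each price level, check whether its EOQ is feasible; otherwise the best quantity at that price is the breakpoint.
EOQ at $67.40 = 753.7 (feasible in tier 1): TC = 34,400×$67.40 + (34,400/753.7)×128 + (753.7/2)×0.23×$67.40 = $2,330,244.04.
EOQ at $66.95 = 756.2 < 7300, so use break Q=7300: TC = 34,400×$66.95 + (34,400/7300.0)×128 + (7300.0/2)×0.23×$66.95 = $2,359,887.70.
EOQ at $66.16 = 760.7 < 11000, so use break Q=11000: TC = 34,400×$66.16 + (34,400/11000.0)×128 + (11000.0/2)×0.23×$66.16 = $2,359,996.69.
Lowest total cost among the candidates is at Q = 753.7.

TC* ≈ $2,330,244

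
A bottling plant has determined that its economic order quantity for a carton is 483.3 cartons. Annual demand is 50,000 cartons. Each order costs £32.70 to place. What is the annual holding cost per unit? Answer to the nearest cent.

Squaring Q* = √(2DS/H) gives Q*² = 2DS/H.
From Q* = √(2DS/H): H = 2DS / Q*² = 2 × 50,000 × 32.7 / 483.3² = 13.9996.

H ≈ £14.00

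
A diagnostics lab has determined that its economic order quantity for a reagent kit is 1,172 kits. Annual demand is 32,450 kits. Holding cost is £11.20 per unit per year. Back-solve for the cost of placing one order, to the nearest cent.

Squaring Q* = √(2DS/H) gives Q*² = 2DS/H.
From Q* = √(2DS/H): S = Q*²H / (2D) = 1,172² × 11.2 / (2 × 32,450) = 237.0438.

S ≈ £237.04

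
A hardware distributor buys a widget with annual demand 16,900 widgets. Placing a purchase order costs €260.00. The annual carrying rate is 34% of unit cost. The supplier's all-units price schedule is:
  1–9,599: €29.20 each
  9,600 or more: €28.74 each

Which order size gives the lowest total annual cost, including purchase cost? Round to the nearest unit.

Q* ≈ 941 widgets

Holding cost per unit per year at price C is H = 0.34·C.
Evaluate total cost at each tier's feasible EOQ or, if the EOQ is below the tier, at the tier's minimum quantity.
EOQ at €29.20 = 940.8 (feasible in tier 1): TC = 16,900×€29.20 + (16,900/940.8)×260 + (940.8/2)×0.34×€29.20 = €502,820.62.
EOQ at €28.74 = 948.3 < 9600, so use break Q=9600: TC = 16,900×€28.74 + (16,900/9600.0)×260 + (9600.0/2)×0.34×€28.74 = €533,067.39.
Lowest total cost is €502,820.62 at Q = 940.8.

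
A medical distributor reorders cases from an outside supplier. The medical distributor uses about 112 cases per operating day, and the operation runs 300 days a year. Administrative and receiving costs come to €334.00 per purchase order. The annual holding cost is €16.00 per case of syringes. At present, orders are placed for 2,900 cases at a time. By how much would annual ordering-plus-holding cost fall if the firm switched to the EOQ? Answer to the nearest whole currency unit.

Annual demand D = 112 × 300 = 33,600.
EOQ = √(2DS/H) = √(2 × 33,600 × 334 / 16) ≈ 1184.40.
Cost at Q* = (D/Q*)S + (Q*/2)H = √(2DSH) ≈ €18,950.38.
Cost at Q = 2,900: (33,600/2,900)×334 + (2,900/2)×16 = €3,869.79 + €23,200.00 = €27,069.79.
Excess = €27,069.79 − €18,950.38 = €8,119.42.

Extra cost ≈ €8,119 per year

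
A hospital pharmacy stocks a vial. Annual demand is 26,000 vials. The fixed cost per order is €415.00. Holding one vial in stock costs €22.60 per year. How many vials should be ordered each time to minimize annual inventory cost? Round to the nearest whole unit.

EOQ = √(2DS / H) = √(2 × 26,000 × 415 / 22.6).
= √(21,580,000 / 22.6) = √954,867.2566 ≈ 977.173.

Q* ≈ 977 vials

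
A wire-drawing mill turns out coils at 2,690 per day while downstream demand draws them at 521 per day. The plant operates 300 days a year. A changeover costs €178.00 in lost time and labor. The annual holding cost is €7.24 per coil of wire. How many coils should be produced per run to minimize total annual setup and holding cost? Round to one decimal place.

Annual demand D = 521 × 300 = 156,300.
Production build-up factor (1 − d/p) = 1 − 521/2,690 = 0.8063.
Q* = √(2DS / (H(1 − d/p))) = √(2 × 156,300 × 178 / (7.24 × 0.8063)).
= √(55,642,800 / 5.8378) ≈ 3087.319.

Q* ≈ 3,087.3 coils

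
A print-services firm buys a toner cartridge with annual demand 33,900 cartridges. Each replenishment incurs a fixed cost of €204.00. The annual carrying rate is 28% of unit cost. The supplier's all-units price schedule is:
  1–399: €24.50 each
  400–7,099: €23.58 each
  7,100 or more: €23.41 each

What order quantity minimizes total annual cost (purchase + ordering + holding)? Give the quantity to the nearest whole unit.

Q* ≈ 1,447 cartridges

Holding cost per unit per year at price C is H = 0.28·C.
Candidates are each tier's EOQ (if it falls in that tier) and each price-break quantity.
Tier 1 (€24.50): EOQ = 1419.9 exceeds tier's upper bound 399, so this tier is dominated.
EOQ at €23.58 = 1447.4 (feasible in tier 2): TC = 33,900×€23.58 + (33,900/1447.4)×204 + (1447.4/2)×0.28×€23.58 = €808,918.10.
EOQ at €23.41 = 1452.6 < 7100, so use break Q=7100: TC = 33,900×€23.41 + (33,900/7100.0)×204 + (7100.0/2)×0.28×€23.41 = €817,842.57.
Lowest total cost is €808,918.10 at Q = 1447.4.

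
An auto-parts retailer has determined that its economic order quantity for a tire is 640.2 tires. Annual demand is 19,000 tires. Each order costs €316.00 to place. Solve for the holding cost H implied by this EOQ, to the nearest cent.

H ≈ €29.30

Squaring Q* = √(2DS/H) gives Q*² = 2DS/H.
From Q* = √(2DS/H): H = 2DS / Q*² = 2 × 19,000 × 316 / 640.2² = 29.2981.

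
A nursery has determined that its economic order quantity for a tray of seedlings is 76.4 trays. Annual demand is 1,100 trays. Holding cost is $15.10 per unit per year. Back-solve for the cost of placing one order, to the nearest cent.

S ≈ $40.06

The basic EOQ model gives Q* = √(2DS/H); rearrange for the unknown.
From Q* = √(2DS/H): S = Q*²H / (2D) = 76.4² × 15.1 / (2 × 1,100) = 40.0628.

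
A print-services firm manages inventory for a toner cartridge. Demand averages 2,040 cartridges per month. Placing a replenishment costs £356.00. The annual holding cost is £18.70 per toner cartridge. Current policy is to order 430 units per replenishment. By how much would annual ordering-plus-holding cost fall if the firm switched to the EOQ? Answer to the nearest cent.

Extra cost ≈ £6,233.95 per year

Annual demand D = 2,040 × 12 = 24,480.
EOQ = √(2DS/H) = √(2 × 24,480 × 356 / 18.7) ≈ 965.44.
Cost at Q* = (D/Q*)S + (Q*/2)H = √(2DSH) ≈ £18,053.71.
Cost at Q = 430: (24,480/430)×356 + (430/2)×18.7 = £20,267.16 + £4,020.50 = £24,287.66.
Excess = £24,287.66 − £18,053.71 = £6,233.95.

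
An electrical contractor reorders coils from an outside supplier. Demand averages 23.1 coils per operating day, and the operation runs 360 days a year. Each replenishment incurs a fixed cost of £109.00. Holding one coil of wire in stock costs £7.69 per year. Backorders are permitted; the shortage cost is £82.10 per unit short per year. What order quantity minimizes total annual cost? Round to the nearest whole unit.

Annual demand D = 23.1 × 360 = 8,316.
With planned backorders, Q* = √(2DS/H) · √((H+B)/B).
√(2DS/H) = √(2 × 8,316 × 109 / 7.69) = 485.537.
√((H+B)/B) = √((7.69+82.1)/82.1) = 1.0458.
Q* ≈ 507.767.

Q* ≈ 508 coils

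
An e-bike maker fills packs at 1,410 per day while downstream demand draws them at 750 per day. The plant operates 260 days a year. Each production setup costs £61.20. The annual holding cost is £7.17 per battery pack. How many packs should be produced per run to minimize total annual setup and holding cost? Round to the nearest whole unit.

Annual demand D = 750 × 260 = 195,000.
Production build-up factor (1 − d/p) = 1 − 750/1,410 = 0.4681.
Q* = √(2DS / (H(1 − d/p))) = √(2 × 195,000 × 61.2 / (7.17 × 0.4681)).
= √(23,868,000 / 3.3562) ≈ 2666.773.

Q* ≈ 2,667 packs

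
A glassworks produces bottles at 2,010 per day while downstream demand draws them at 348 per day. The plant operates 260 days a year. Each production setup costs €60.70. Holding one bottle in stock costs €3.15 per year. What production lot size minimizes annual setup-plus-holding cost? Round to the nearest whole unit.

Annual demand D = 348 × 260 = 90,480.
Production build-up factor (1 − d/p) = 1 − 348/2,010 = 0.8269.
Q* = √(2DS / (H(1 − d/p))) = √(2 × 90,480 × 60.7 / (3.15 × 0.8269)).
= √(10,984,272 / 2.6046) ≈ 2053.586.

Q* ≈ 2,054 bottles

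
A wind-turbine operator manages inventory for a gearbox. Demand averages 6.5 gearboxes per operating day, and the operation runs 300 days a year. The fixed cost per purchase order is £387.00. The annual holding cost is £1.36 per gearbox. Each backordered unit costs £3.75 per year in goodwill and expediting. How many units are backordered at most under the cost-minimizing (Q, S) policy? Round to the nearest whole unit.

S* ≈ 327 gearboxes

Annual demand D = 6.5 × 300 = 1,950.
With planned backorders, Q* = √(2DS/H) · √((H+B)/B).
√(2DS/H) = √(2 × 1,950 × 387 / 1.36) = 1053.461.
√((H+B)/B) = √((1.36+3.75)/3.75) = 1.1673.
Q* ≈ 1229.740.
S* = Q* · H/(H+B) = 1229.740 × 1.36/5.11 ≈ 327.289.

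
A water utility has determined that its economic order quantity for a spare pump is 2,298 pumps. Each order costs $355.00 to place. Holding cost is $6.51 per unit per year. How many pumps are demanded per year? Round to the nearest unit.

D ≈ 48,420 pumps per year

Squaring Q* = √(2DS/H) gives Q*² = 2DS/H.
From Q* = √(2DS/H): D = Q*²H / (2S) = 2,298² × 6.51 / (2 × 355) = 48419.766.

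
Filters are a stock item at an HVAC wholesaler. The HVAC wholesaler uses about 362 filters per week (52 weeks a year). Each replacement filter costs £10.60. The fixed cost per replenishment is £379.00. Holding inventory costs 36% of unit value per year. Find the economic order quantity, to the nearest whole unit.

Annual demand D = 362 × 52 = 18,824.
Holding cost H = 0.36 × £10.60 = £3.8160 per unit per year.
EOQ = √(2DS / H) = √(2 × 18,824 × 379 / 3.816).
= √(14,268,592 / 3.816) = √3,739,148.847 ≈ 1933.688.

Q* ≈ 1,934 filters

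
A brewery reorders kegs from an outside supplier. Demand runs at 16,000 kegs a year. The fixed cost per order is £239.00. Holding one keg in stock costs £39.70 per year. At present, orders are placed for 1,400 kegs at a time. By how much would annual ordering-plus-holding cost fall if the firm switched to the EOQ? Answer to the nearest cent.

Extra cost ≈ £13,096.57 per year

EOQ = √(2DS/H) = √(2 × 16,000 × 239 / 39.7) ≈ 438.91.
Cost at Q* = (D/Q*)S + (Q*/2)H = √(2DSH) ≈ £17,424.86.
Cost at Q = 1,400: (16,000/1,400)×239 + (1,400/2)×39.7 = £2,731.43 + £27,790.00 = £30,521.43.
Excess = £30,521.43 − £17,424.86 = £13,096.57.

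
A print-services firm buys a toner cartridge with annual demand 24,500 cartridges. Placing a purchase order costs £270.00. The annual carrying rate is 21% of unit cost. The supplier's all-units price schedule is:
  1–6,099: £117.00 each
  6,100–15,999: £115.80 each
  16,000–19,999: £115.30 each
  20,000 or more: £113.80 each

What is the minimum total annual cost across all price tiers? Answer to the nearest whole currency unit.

TC* ≈ £2,884,529

Holding cost per unit per year at price C is H = 0.21·C.
Evaluate total cost at each tier's feasible EOQ or, if the EOQ is below the tier, at the tier's minimum quantity.
EOQ at £117.00 = 733.8 (feasible in tier 1): TC = 24,500×£117.00 + (24,500/733.8)×270 + (733.8/2)×0.21×£117.00 = £2,884,529.45.
EOQ at £115.80 = 737.6 < 6100, so use break Q=6100: TC = 24,500×£115.80 + (24,500/6100.0)×270 + (6100.0/2)×0.21×£115.80 = £2,912,354.33.
EOQ at £115.30 = 739.2 < 16000, so use break Q=16000: TC = 24,500×£115.30 + (24,500/16000.0)×270 + (16000.0/2)×0.21×£115.30 = £3,018,967.44.
EOQ at £113.80 = 744.0 < 20000, so use break Q=20000: TC = 24,500×£113.80 + (24,500/20000.0)×270 + (20000.0/2)×0.21×£113.80 = £3,027,410.75.
Lowest total cost among the candidates is at Q = 733.8.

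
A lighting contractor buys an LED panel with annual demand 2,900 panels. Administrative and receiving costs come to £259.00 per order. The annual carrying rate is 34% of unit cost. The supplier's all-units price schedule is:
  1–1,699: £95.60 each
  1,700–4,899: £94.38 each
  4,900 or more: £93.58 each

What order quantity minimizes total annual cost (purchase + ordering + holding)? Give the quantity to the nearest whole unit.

Q* ≈ 215 panels

Holding cost per unit per year at price C is H = 0.34·C.
For each price level, check whether its EOQ is feasible; otherwise the best quantity at that price is the breakpoint.
EOQ at £95.60 = 215.0 (feasible in tier 1): TC = 2,900×£95.60 + (2,900/215.0)×259 + (215.0/2)×0.34×£95.60 = £284,227.67.
EOQ at £94.38 = 216.4 < 1700, so use break Q=1700: TC = 2,900×£94.38 + (2,900/1700.0)×259 + (1700.0/2)×0.34×£94.38 = £301,419.64.
EOQ at £93.58 = 217.3 < 4900, so use break Q=4900: TC = 2,900×£93.58 + (2,900/4900.0)×259 + (4900.0/2)×0.34×£93.58 = £349,487.43.
Lowest total cost is £284,227.67 at Q = 215.0.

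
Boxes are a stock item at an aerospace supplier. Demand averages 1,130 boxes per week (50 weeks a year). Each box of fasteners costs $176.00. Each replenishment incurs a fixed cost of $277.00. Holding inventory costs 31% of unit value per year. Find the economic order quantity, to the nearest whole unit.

Annual demand D = 1,130 × 50 = 56,500.
Holding cost H = 0.31 × $176.00 = $54.5600 per unit per year.
EOQ = √(2DS / H) = √(2 × 56,500 × 277 / 54.56).
= √(31,301,000 / 54.56) = √573,698.6804 ≈ 757.429.

Q* ≈ 757 boxes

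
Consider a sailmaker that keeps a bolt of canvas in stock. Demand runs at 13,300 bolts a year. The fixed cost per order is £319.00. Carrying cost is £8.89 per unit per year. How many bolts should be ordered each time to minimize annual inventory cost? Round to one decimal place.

EOQ = √(2DS / H) = √(2 × 13,300 × 319 / 8.89).
= √(8,485,400 / 8.89) = √954,488.189 ≈ 976.979.

Q* ≈ 977.0 bolts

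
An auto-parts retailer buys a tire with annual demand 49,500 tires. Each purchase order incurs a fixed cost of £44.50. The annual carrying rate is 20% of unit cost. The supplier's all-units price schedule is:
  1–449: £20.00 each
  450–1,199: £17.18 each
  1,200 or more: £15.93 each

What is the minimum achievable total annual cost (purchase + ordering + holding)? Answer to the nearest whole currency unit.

TC* ≈ £792,282

Holding cost per unit per year at price C is H = 0.20·C.
Candidates are each tier's EOQ (if it falls in that tier) and each price-break quantity.
Tier 1 (£20.00): EOQ = 1049.5 exceeds tier's upper bound 449, so this tier is dominated.
EOQ at £17.18 = 1132.3 (feasible in tier 2): TC = 49,500×£17.18 + (49,500/1132.3)×44.5 + (1132.3/2)×0.20×£17.18 = £854,300.67.
EOQ at £15.93 = 1175.9 < 1200, so use break Q=1200: TC = 49,500×£15.93 + (49,500/1200.0)×44.5 + (1200.0/2)×0.20×£15.93 = £792,282.22.
Lowest total cost among the candidates is at Q = 1200.0.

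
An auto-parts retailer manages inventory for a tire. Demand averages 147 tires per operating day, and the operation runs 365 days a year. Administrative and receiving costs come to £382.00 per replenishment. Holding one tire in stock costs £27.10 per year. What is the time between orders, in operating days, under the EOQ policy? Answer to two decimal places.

Annual demand D = 147 × 365 = 53,655.
The optimal lot size = √(2DS/H) = √(2 × 53,655 × 382 / 27.1) ≈ 1229.89.
Cycle time = Q*/D × 365 = 1229.89 / 53,655 × 365 ≈ 8.367 days.

T ≈ 8.37 days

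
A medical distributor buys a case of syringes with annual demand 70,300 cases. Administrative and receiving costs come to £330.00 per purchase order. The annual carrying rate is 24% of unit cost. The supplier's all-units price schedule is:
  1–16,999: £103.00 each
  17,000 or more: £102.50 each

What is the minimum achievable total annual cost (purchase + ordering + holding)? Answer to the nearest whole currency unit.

TC* ≈ £7,274,767

Holding cost per unit per year at price C is H = 0.24·C.
For each price level, check whether its EOQ is feasible; otherwise the best quantity at that price is the breakpoint.
EOQ at £103.00 = 1370.0 (feasible in tier 1): TC = 70,300×£103.00 + (70,300/1370.0)×330 + (1370.0/2)×0.24×£103.00 = £7,274,766.78.
EOQ at £102.50 = 1373.4 < 17000, so use break Q=17000: TC = 70,300×£102.50 + (70,300/17000.0)×330 + (17000.0/2)×0.24×£102.50 = £7,416,214.65.
Lowest total cost among the candidates is at Q = 1370.0.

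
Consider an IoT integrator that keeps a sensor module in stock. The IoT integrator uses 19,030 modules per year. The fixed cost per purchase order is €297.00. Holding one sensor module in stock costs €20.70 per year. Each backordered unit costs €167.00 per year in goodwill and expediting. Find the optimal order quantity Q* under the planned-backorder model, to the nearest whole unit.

Q* ≈ 783 modules

With planned backorders, Q* = √(2DS/H) · √((H+B)/B).
√(2DS/H) = √(2 × 19,030 × 297 / 20.7) = 738.971.
√((H+B)/B) = √((20.7+167)/167) = 1.0602.
Q* ≈ 783.432.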